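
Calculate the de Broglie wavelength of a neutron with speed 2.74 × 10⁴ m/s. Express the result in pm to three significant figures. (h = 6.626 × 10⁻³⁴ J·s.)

p = mv = 1.675 × 10⁻²⁷ × 2.74 × 10⁴ = 4.590 × 10⁻²³ kg·m/s.
λ = h/p = 6.626 × 10⁻³⁴ / 4.590 × 10⁻²³ = 1.44 × 10⁻¹¹ m = 14.4 pm.

λ = 14.4 pm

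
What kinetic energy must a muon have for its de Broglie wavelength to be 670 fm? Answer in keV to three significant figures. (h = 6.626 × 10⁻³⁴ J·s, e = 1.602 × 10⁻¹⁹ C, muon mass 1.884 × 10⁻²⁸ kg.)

p = h/λ = 6.626 × 10⁻³⁴ / 6.700 × 10⁻¹³ = 9.890 × 10⁻²² kg·m/s.
KE = p²/(2m) = (9.890 × 10⁻²²)² / (2 × 1.884 × 10⁻²⁸) = 2.596 × 10⁻¹⁵ J = 16.2 keV.

KE = 16.2 keV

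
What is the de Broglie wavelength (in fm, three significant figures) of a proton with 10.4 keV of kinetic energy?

KE = 10.4 keV = 1.666 × 10⁻¹⁵ J.
p = √(2mKE) = √(2 × 1.673 × 10⁻²⁷ × 1.666 × 10⁻¹⁵) = 2.361 × 10⁻²¹ kg·m/s.
λ = h/p = 6.626 × 10⁻³⁴ / 2.361 × 10⁻²¹ = 2.81 × 10⁻¹³ m = 281 fm.

λ = 281 fm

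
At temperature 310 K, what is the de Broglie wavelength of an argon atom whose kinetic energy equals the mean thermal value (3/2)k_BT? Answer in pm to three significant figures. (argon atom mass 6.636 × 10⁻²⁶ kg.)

λ = 22.7 pm

KE = (3/2)k_BT = 1.5 × 1.381 × 10⁻²³ × 310 = 6.422 × 10⁻²¹ J.
p = √(2mKE) = √(2 × 6.636 × 10⁻²⁶ × 6.422 × 10⁻²¹) = 2.919 × 10⁻²³ kg·m/s.
λ = h/p = 2.27 × 10⁻¹¹ m = 22.7 pm.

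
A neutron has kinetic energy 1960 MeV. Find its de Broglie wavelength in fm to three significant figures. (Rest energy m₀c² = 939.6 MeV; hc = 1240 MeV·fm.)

λ = 0.452 fm

Total energy E = KE + m₀c² = 1960 + 939.6 = 2899.6 MeV.
(pc)² = E² − (m₀c²)² = (2899.6)² − (939.6)² = 7.525 × 10⁶ MeV², so pc = 2743 MeV.
λ = hc/(pc) = 1240 MeV·fm / 2743 MeV = 0.452 fm.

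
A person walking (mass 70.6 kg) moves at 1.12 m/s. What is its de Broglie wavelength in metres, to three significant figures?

λ = 8.38 × 10⁻³⁶ m

p = mv = 70.6 × 1.12 = 7.907 × 10¹ kg·m/s.
λ = h/p = 6.626 × 10⁻³⁴ / 7.907 × 10¹ = 8.38 × 10⁻³⁶ m.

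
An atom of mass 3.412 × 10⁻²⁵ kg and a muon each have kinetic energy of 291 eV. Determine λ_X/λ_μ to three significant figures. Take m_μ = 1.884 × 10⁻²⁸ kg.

At fixed KE, p = √(2mKE) so λ = h/p ∝ 1/√m.
λ_X/λ_μ = √(m_μ/m_X) = √(1.884 × 10⁻²⁸/3.412 × 10⁻²⁵) = √(5.522 × 10⁻⁴) = 0.0235.

λ_X/λ_μ = 0.0235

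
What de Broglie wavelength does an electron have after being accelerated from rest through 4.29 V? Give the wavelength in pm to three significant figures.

λ = 592 pm

KE = eV = 1.602 × 10⁻¹⁹ × 4.290 = 6.873 × 10⁻¹⁹ J.
p = √(2mKE) = √(2 × 9.109 × 10⁻³¹ × 6.873 × 10⁻¹⁹) = 1.119 × 10⁻²⁴ kg·m/s.
λ = h/p = 6.626 × 10⁻³⁴ / 1.119 × 10⁻²⁴ = 5.92 × 10⁻¹⁰ m = 592 pm.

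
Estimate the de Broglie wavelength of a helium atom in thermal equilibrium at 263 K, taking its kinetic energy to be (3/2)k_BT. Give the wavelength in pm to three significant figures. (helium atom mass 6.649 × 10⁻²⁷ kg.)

KE = (3/2)k_BT = 1.5 × 1.381 × 10⁻²³ × 263 = 5.448 × 10⁻²¹ J.
p = √(2mKE) = √(2 × 6.649 × 10⁻²⁷ × 5.448 × 10⁻²¹) = 8.512 × 10⁻²⁴ kg·m/s.
λ = h/p = 7.78 × 10⁻¹¹ m = 77.8 pm.

λ = 77.8 pm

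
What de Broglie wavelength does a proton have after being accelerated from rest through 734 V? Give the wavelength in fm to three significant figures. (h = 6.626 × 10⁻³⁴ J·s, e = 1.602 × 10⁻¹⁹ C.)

λ = 1060 fm

KE = eV = 1.602 × 10⁻¹⁹ × 734.0 = 1.176 × 10⁻¹⁶ J.
p = √(2mKE) = √(2 × 1.673 × 10⁻²⁷ × 1.176 × 10⁻¹⁶) = 6.273 × 10⁻²² kg·m/s.
λ = h/p = 6.626 × 10⁻³⁴ / 6.273 × 10⁻²² = 1.06 × 10⁻¹² m = 1060 fm.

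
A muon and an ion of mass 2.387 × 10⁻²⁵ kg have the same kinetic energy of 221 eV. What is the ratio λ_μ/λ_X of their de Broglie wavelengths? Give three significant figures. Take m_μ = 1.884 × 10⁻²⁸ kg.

At fixed KE, p = √(2mKE) so λ = h/p ∝ 1/√m.
λ_μ/λ_X = √(m_X/m_μ) = √(2.387 × 10⁻²⁵/1.884 × 10⁻²⁸) = √(1267) = 35.6.

λ_μ/λ_X = 35.6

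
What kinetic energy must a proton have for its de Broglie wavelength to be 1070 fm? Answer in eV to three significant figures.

KE = 715 eV

p = h/λ = 6.626 × 10⁻³⁴ / 1.070 × 10⁻¹² = 6.193 × 10⁻²² kg·m/s.
KE = p²/(2m) = (6.193 × 10⁻²²)² / (2 × 1.673 × 10⁻²⁷) = 1.146 × 10⁻¹⁶ J = 715 eV.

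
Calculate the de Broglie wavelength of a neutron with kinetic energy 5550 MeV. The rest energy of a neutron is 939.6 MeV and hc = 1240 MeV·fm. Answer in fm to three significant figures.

Total energy E = KE + m₀c² = 5550 + 939.6 = 6489.6 MeV.
(pc)² = E² − (m₀c²)² = (6489.6)² − (939.6)² = 4.123 × 10⁷ MeV², so pc = 6421 MeV.
λ = hc/(pc) = 1240 MeV·fm / 6421 MeV = 0.193 fm.

λ = 0.193 fm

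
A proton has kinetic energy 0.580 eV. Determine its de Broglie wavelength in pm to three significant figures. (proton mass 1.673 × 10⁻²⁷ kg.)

λ = 37.6 pm

KE = 0.580 eV = 9.292 × 10⁻²⁰ J.
p = √(2mKE) = √(2 × 1.673 × 10⁻²⁷ × 9.292 × 10⁻²⁰) = 1.763 × 10⁻²³ kg·m/s.
λ = h/p = 6.626 × 10⁻³⁴ / 1.763 × 10⁻²³ = 3.76 × 10⁻¹¹ m = 37.6 pm.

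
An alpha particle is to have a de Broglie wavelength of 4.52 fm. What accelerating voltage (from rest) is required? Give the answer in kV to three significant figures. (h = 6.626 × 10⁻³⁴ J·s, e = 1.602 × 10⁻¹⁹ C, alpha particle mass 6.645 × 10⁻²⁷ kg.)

p = h/λ = 6.626 × 10⁻³⁴ / 4.520 × 10⁻¹⁵ = 1.466 × 10⁻¹⁹ kg·m/s.
KE = p²/(2m) = 1.617 × 10⁻¹² J.
V = KE/2e = 1.617 × 10⁻¹² / (2 × 1.602 × 10⁻¹⁹) = 5050 kV.

V = 5050 kV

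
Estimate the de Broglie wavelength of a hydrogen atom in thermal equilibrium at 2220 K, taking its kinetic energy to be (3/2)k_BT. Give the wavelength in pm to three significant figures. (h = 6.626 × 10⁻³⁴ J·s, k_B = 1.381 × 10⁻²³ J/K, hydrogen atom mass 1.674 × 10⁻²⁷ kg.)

KE = (3/2)k_BT = 1.5 × 1.381 × 10⁻²³ × 2220 = 4.599 × 10⁻²⁰ J.
p = √(2mKE) = √(2 × 1.674 × 10⁻²⁷ × 4.599 × 10⁻²⁰) = 1.241 × 10⁻²³ kg·m/s.
λ = h/p = 5.34 × 10⁻¹¹ m = 53.4 pm.

λ = 53.4 pm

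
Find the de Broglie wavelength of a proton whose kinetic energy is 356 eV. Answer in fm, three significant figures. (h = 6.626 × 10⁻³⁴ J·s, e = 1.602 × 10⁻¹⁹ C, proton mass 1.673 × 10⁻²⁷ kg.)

KE = 356 eV = 5.703 × 10⁻¹⁷ J.
p = √(2mKE) = √(2 × 1.673 × 10⁻²⁷ × 5.703 × 10⁻¹⁷) = 4.368 × 10⁻²² kg·m/s.
λ = h/p = 6.626 × 10⁻³⁴ / 4.368 × 10⁻²² = 1.52 × 10⁻¹² m = 1520 fm.

λ = 1520 fm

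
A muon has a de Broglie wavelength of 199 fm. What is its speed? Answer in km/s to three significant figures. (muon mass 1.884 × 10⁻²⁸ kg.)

p = h/λ = 6.626 × 10⁻³⁴ / 1.990 × 10⁻¹³ = 3.330 × 10⁻²¹ kg·m/s.
v = p/m = 3.330 × 10⁻²¹ / 1.884 × 10⁻²⁸ = 1.77 × 10⁷ m/s = 1.77 × 10⁴ km/s.

v = 1.77 × 10⁴ km/s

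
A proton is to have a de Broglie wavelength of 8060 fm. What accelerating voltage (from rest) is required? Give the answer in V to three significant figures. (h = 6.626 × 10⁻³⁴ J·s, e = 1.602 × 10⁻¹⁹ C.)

V = 12.6 V

p = h/λ = 6.626 × 10⁻³⁴ / 8.060 × 10⁻¹² = 8.221 × 10⁻²³ kg·m/s.
KE = p²/(2m) = 2.020 × 10⁻¹⁸ J.
V = KE/e = 2.020 × 10⁻¹⁸ / (1.602 × 10⁻¹⁹) = 12.6 V.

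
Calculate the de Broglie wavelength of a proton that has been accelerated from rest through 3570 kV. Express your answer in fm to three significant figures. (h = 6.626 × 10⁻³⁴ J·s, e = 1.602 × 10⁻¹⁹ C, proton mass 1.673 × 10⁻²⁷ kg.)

λ = 15.1 fm

KE = eV = 1.602 × 10⁻¹⁹ × 3.570 × 10⁶ = 5.719 × 10⁻¹³ J.
p = √(2mKE) = √(2 × 1.673 × 10⁻²⁷ × 5.719 × 10⁻¹³) = 4.374 × 10⁻²⁰ kg·m/s.
λ = h/p = 6.626 × 10⁻³⁴ / 4.374 × 10⁻²⁰ = 1.51 × 10⁻¹⁴ m = 15.1 fm.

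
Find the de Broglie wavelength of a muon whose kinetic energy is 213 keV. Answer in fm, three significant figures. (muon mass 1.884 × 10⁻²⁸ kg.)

KE = 213 keV = 3.412 × 10⁻¹⁴ J.
p = √(2mKE) = √(2 × 1.884 × 10⁻²⁸ × 3.412 × 10⁻¹⁴) = 3.586 × 10⁻²¹ kg·m/s.
λ = h/p = 6.626 × 10⁻³⁴ / 3.586 × 10⁻²¹ = 1.85 × 10⁻¹³ m = 185 fm.

λ = 185 fm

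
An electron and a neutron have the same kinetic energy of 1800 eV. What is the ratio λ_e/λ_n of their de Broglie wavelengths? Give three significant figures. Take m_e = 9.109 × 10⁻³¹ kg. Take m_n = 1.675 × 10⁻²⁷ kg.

λ_e/λ_n = 42.9

At fixed KE, p = √(2mKE) so λ = h/p ∝ 1/√m.
λ_e/λ_n = √(m_n/m_e) = √(1.675 × 10⁻²⁷/9.109 × 10⁻³¹) = √(1839) = 42.9.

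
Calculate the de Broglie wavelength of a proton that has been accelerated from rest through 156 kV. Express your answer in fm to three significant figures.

λ = 72.5 fm

KE = eV = 1.602 × 10⁻¹⁹ × 1.560 × 10⁵ = 2.499 × 10⁻¹⁴ J.
p = √(2mKE) = √(2 × 1.673 × 10⁻²⁷ × 2.499 × 10⁻¹⁴) = 9.144 × 10⁻²¹ kg·m/s.
λ = h/p = 6.626 × 10⁻³⁴ / 9.144 × 10⁻²¹ = 7.25 × 10⁻¹⁴ m = 72.5 fm.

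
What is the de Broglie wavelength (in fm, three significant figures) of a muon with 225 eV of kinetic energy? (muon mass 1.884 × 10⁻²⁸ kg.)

λ = 5690 fm

KE = 225 eV = 3.605 × 10⁻¹⁷ J.
p = √(2mKE) = √(2 × 1.884 × 10⁻²⁸ × 3.605 × 10⁻¹⁷) = 1.165 × 10⁻²² kg·m/s.
λ = h/p = 6.626 × 10⁻³⁴ / 1.165 × 10⁻²² = 5.69 × 10⁻¹² m = 5690 fm.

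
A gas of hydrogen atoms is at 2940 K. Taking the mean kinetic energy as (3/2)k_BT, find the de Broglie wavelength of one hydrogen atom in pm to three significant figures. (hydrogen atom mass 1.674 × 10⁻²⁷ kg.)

λ = 46.4 pm

KE = (3/2)k_BT = 1.5 × 1.381 × 10⁻²³ × 2940 = 6.090 × 10⁻²⁰ J.
p = √(2mKE) = √(2 × 1.674 × 10⁻²⁷ × 6.090 × 10⁻²⁰) = 1.428 × 10⁻²³ kg·m/s.
λ = h/p = 4.64 × 10⁻¹¹ m = 46.4 pm.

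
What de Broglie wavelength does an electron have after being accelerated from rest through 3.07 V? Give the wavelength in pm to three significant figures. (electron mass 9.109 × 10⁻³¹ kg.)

λ = 700 pm

KE = eV = 1.602 × 10⁻¹⁹ × 3.070 = 4.918 × 10⁻¹⁹ J.
p = √(2mKE) = √(2 × 9.109 × 10⁻³¹ × 4.918 × 10⁻¹⁹) = 9.466 × 10⁻²⁵ kg·m/s.
λ = h/p = 6.626 × 10⁻³⁴ / 9.466 × 10⁻²⁵ = 7.00 × 10⁻¹⁰ m = 700 pm.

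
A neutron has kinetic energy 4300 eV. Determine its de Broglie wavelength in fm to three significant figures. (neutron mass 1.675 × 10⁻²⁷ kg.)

λ = 436 fm

KE = 4300 eV = 6.889 × 10⁻¹⁶ J.
p = √(2mKE) = √(2 × 1.675 × 10⁻²⁷ × 6.889 × 10⁻¹⁶) = 1.519 × 10⁻²¹ kg·m/s.
λ = h/p = 6.626 × 10⁻³⁴ / 1.519 × 10⁻²¹ = 4.36 × 10⁻¹³ m = 436 fm.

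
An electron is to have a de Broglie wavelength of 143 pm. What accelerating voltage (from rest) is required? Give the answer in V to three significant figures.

p = h/λ = 6.626 × 10⁻³⁴ / 1.430 × 10⁻¹⁰ = 4.634 × 10⁻²⁴ kg·m/s.
KE = p²/(2m) = 1.179 × 10⁻¹⁷ J.
V = KE/e = 1.179 × 10⁻¹⁷ / (1.602 × 10⁻¹⁹) = 73.6 V.

V = 73.6 V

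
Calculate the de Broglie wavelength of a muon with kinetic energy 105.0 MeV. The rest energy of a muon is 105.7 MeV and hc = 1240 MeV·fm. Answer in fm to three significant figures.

Total energy E = KE + m₀c² = 105.0 + 105.7 = 210.7 MeV.
(pc)² = E² − (m₀c²)² = (210.7)² − (105.7)² = 3.322 × 10⁴ MeV², so pc = 182.3 MeV.
λ = hc/(pc) = 1240 MeV·fm / 182.3 MeV = 6.80 fm.

λ = 6.80 fm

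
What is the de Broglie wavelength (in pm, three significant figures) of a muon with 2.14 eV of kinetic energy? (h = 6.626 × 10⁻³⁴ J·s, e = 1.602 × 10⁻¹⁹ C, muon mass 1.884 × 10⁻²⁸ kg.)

KE = 2.14 eV = 3.428 × 10⁻¹⁹ J.
p = √(2mKE) = √(2 × 1.884 × 10⁻²⁸ × 3.428 × 10⁻¹⁹) = 1.137 × 10⁻²³ kg·m/s.
λ = h/p = 6.626 × 10⁻³⁴ / 1.137 × 10⁻²³ = 5.83 × 10⁻¹¹ m = 58.3 pm.

λ = 58.3 pm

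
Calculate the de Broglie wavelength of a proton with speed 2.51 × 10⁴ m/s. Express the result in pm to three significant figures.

p = mv = 1.673 × 10⁻²⁷ × 2.51 × 10⁴ = 4.199 × 10⁻²³ kg·m/s.
λ = h/p = 6.626 × 10⁻³⁴ / 4.199 × 10⁻²³ = 1.58 × 10⁻¹¹ m = 15.8 pm.

λ = 15.8 pm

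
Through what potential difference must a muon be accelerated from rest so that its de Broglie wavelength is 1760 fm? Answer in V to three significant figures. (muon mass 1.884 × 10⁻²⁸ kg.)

V = 2350 V

p = h/λ = 6.626 × 10⁻³⁴ / 1.760 × 10⁻¹² = 3.765 × 10⁻²² kg·m/s.
KE = p²/(2m) = 3.762 × 10⁻¹⁶ J.
V = KE/e = 3.762 × 10⁻¹⁶ / (1.602 × 10⁻¹⁹) = 2350 V.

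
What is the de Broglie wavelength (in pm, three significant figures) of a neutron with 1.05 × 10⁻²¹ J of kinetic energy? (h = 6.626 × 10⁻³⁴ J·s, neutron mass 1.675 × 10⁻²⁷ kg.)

λ = 353 pm

p = √(2mKE) = √(2 × 1.675 × 10⁻²⁷ × 1.050 × 10⁻²¹) = 1.875 × 10⁻²⁴ kg·m/s.
λ = h/p = 6.626 × 10⁻³⁴ / 1.875 × 10⁻²⁴ = 3.53 × 10⁻¹⁰ m = 353 pm.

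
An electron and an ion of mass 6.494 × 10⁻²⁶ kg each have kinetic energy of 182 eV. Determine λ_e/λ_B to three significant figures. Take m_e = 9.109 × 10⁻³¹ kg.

At fixed KE, p = √(2mKE) so λ = h/p ∝ 1/√m.
λ_e/λ_B = √(m_B/m_e) = √(6.494 × 10⁻²⁶/9.109 × 10⁻³¹) = √(7.129 × 10⁴) = 267.

λ_e/λ_B = 267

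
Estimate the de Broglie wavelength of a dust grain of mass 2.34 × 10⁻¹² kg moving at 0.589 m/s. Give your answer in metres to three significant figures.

p = mv = 2.34 × 10⁻¹² × 0.589 = 1.378 × 10⁻¹² kg·m/s.
λ = h/p = 6.626 × 10⁻³⁴ / 1.378 × 10⁻¹² = 4.81 × 10⁻²² m.

λ = 4.81 × 10⁻²² m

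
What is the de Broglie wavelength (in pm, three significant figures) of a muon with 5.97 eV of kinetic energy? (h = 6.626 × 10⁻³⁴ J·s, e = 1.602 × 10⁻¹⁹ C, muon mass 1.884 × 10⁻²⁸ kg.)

KE = 5.97 eV = 9.564 × 10⁻¹⁹ J.
p = √(2mKE) = √(2 × 1.884 × 10⁻²⁸ × 9.564 × 10⁻¹⁹) = 1.898 × 10⁻²³ kg·m/s.
λ = h/p = 6.626 × 10⁻³⁴ / 1.898 × 10⁻²³ = 3.49 × 10⁻¹¹ m = 34.9 pm.

λ = 34.9 pm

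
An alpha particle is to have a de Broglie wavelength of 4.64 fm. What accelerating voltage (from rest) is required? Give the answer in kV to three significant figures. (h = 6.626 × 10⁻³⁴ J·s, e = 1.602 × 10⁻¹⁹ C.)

p = h/λ = 6.626 × 10⁻³⁴ / 4.640 × 10⁻¹⁵ = 1.428 × 10⁻¹⁹ kg·m/s.
KE = p²/(2m) = 1.534 × 10⁻¹² J.
V = KE/2e = 1.534 × 10⁻¹² / (2 × 1.602 × 10⁻¹⁹) = 4790 kV.

V = 4790 kV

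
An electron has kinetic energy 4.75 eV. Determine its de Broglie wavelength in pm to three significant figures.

λ = 563 pm

KE = 4.75 eV = 7.610 × 10⁻¹⁹ J.
p = √(2mKE) = √(2 × 9.109 × 10⁻³¹ × 7.610 × 10⁻¹⁹) = 1.177 × 10⁻²⁴ kg·m/s.
λ = h/p = 6.626 × 10⁻³⁴ / 1.177 × 10⁻²⁴ = 5.63 × 10⁻¹⁰ m = 563 pm.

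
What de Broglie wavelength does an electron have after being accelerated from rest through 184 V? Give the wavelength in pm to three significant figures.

λ = 90.4 pm

KE = eV = 1.602 × 10⁻¹⁹ × 184.0 = 2.948 × 10⁻¹⁷ J.
p = √(2mKE) = √(2 × 9.109 × 10⁻³¹ × 2.948 × 10⁻¹⁷) = 7.328 × 10⁻²⁴ kg·m/s.
λ = h/p = 6.626 × 10⁻³⁴ / 7.328 × 10⁻²⁴ = 9.04 × 10⁻¹¹ m = 90.4 pm.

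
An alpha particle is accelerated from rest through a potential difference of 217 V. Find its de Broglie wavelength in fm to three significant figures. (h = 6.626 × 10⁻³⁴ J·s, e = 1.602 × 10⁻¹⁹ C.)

KE = 2eV = 2 × 1.602 × 10⁻¹⁹ × 217.0 = 6.953 × 10⁻¹⁷ J.
p = √(2mKE) = √(2 × 6.645 × 10⁻²⁷ × 6.953 × 10⁻¹⁷) = 9.613 × 10⁻²² kg·m/s.
λ = h/p = 6.626 × 10⁻³⁴ / 9.613 × 10⁻²² = 6.89 × 10⁻¹³ m = 689 fm.

λ = 689 fm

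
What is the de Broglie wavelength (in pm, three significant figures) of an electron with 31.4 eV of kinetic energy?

KE = 31.4 eV = 5.030 × 10⁻¹⁸ J.
p = √(2mKE) = √(2 × 9.109 × 10⁻³¹ × 5.030 × 10⁻¹⁸) = 3.027 × 10⁻²⁴ kg·m/s.
λ = h/p = 6.626 × 10⁻³⁴ / 3.027 × 10⁻²⁴ = 2.19 × 10⁻¹⁰ m = 219 pm.

λ = 219 pm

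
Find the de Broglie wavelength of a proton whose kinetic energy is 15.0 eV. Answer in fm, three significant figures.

λ = 7390 fm

KE = 15.0 eV = 2.403 × 10⁻¹⁸ J.
p = √(2mKE) = √(2 × 1.673 × 10⁻²⁷ × 2.403 × 10⁻¹⁸) = 8.967 × 10⁻²³ kg·m/s.
λ = h/p = 6.626 × 10⁻³⁴ / 8.967 × 10⁻²³ = 7.39 × 10⁻¹² m = 7390 fm.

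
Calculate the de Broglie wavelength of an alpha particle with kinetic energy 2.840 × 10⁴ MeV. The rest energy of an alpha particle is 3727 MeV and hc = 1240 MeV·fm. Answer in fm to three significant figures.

λ = 0.0389 fm

Total energy E = KE + m₀c² = 2.840 × 10⁴ + 3727 = 32127 MeV.
(pc)² = E² − (m₀c²)² = (32127)² − (3727)² = 1.018 × 10⁹ MeV², so pc = 3.191 × 10⁴ MeV.
λ = hc/(pc) = 1240 MeV·fm / 3.191 × 10⁴ MeV = 0.0389 fm.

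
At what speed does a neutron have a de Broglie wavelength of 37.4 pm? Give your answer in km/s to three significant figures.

p = h/λ = 6.626 × 10⁻³⁴ / 3.740 × 10⁻¹¹ = 1.772 × 10⁻²³ kg·m/s.
v = p/m = 1.772 × 10⁻²³ / 1.675 × 10⁻²⁷ = 1.06 × 10⁴ m/s = 10.6 km/s.

v = 10.6 km/s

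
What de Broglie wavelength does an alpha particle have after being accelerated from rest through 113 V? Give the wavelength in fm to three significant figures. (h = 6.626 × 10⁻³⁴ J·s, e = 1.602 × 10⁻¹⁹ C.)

KE = 2eV = 2 × 1.602 × 10⁻¹⁹ × 113.0 = 3.621 × 10⁻¹⁷ J.
p = √(2mKE) = √(2 × 6.645 × 10⁻²⁷ × 3.621 × 10⁻¹⁷) = 6.937 × 10⁻²² kg·m/s.
λ = h/p = 6.626 × 10⁻³⁴ / 6.937 × 10⁻²² = 9.55 × 10⁻¹³ m = 955 fm.

λ = 955 fm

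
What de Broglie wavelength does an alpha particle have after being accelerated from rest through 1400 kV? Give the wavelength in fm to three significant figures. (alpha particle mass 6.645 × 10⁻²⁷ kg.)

KE = 2eV = 2 × 1.602 × 10⁻¹⁹ × 1.400 × 10⁶ = 4.486 × 10⁻¹³ J.
p = √(2mKE) = √(2 × 6.645 × 10⁻²⁷ × 4.486 × 10⁻¹³) = 7.721 × 10⁻²⁰ kg·m/s.
λ = h/p = 6.626 × 10⁻³⁴ / 7.721 × 10⁻²⁰ = 8.58 × 10⁻¹⁵ m = 8.58 fm.

λ = 8.58 fm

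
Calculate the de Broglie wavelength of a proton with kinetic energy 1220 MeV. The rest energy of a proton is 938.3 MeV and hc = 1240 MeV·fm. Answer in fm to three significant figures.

Total energy E = KE + m₀c² = 1220 + 938.3 = 2158.3 MeV.
(pc)² = E² − (m₀c²)² = (2158.3)² − (938.3)² = 3.778 × 10⁶ MeV², so pc = 1944 MeV.
λ = hc/(pc) = 1240 MeV·fm / 1944 MeV = 0.638 fm.

λ = 0.638 fm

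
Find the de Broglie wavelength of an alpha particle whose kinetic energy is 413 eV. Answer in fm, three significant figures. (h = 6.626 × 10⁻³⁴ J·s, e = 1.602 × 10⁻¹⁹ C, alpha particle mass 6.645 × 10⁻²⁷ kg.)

λ = 707 fm

KE = 413 eV = 6.616 × 10⁻¹⁷ J.
p = √(2mKE) = √(2 × 6.645 × 10⁻²⁷ × 6.616 × 10⁻¹⁷) = 9.377 × 10⁻²² kg·m/s.
λ = h/p = 6.626 × 10⁻³⁴ / 9.377 × 10⁻²² = 7.07 × 10⁻¹³ m = 707 fm.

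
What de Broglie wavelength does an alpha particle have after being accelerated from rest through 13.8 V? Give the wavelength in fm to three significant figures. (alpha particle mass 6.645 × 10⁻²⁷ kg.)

λ = 2730 fm

KE = 2eV = 2 × 1.602 × 10⁻¹⁹ × 13.80 = 4.422 × 10⁻¹⁸ J.
p = √(2mKE) = √(2 × 6.645 × 10⁻²⁷ × 4.422 × 10⁻¹⁸) = 2.424 × 10⁻²² kg·m/s.
λ = h/p = 6.626 × 10⁻³⁴ / 2.424 × 10⁻²² = 2.73 × 10⁻¹² m = 2730 fm.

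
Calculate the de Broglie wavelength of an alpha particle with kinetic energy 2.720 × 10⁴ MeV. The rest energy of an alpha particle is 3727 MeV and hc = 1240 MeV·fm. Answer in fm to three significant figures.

Total energy E = KE + m₀c² = 2.720 × 10⁴ + 3727 = 30927 MeV.
(pc)² = E² − (m₀c²)² = (30927)² − (3727)² = 9.426 × 10⁸ MeV², so pc = 3.070 × 10⁴ MeV.
λ = hc/(pc) = 1240 MeV·fm / 3.070 × 10⁴ MeV = 0.0404 fm.

λ = 0.0404 fm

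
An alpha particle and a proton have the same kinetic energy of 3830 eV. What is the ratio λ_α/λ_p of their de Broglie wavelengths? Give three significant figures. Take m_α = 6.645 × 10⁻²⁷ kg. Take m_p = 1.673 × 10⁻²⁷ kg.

λ_α/λ_p = 0.502

At fixed KE, p = √(2mKE) so λ = h/p ∝ 1/√m.
λ_α/λ_p = √(m_p/m_α) = √(1.673 × 10⁻²⁷/6.645 × 10⁻²⁷) = √(0.2518) = 0.502.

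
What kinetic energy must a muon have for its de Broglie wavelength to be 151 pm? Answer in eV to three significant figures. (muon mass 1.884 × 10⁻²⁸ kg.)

p = h/λ = 6.626 × 10⁻³⁴ / 1.510 × 10⁻¹⁰ = 4.388 × 10⁻²⁴ kg·m/s.
KE = p²/(2m) = (4.388 × 10⁻²⁴)² / (2 × 1.884 × 10⁻²⁸) = 5.110 × 10⁻²⁰ J = 0.319 eV.

KE = 0.319 eV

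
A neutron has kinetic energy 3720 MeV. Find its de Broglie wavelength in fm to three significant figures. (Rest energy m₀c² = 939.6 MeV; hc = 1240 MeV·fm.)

λ = 0.272 fm

Total energy E = KE + m₀c² = 3720 + 939.6 = 4659.6 MeV.
(pc)² = E² − (m₀c²)² = (4659.6)² − (939.6)² = 2.083 × 10⁷ MeV², so pc = 4564 MeV.
λ = hc/(pc) = 1240 MeV·fm / 4564 MeV = 0.272 fm.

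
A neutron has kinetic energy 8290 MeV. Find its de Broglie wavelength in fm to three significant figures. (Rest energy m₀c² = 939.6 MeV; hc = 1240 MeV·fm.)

λ = 0.135 fm

Total energy E = KE + m₀c² = 8290 + 939.6 = 9229.6 MeV.
(pc)² = E² − (m₀c²)² = (9229.6)² − (939.6)² = 8.430 × 10⁷ MeV², so pc = 9182 MeV.
λ = hc/(pc) = 1240 MeV·fm / 9182 MeV = 0.135 fm.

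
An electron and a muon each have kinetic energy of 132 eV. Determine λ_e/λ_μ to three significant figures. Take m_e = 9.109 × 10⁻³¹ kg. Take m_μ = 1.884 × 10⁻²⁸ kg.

λ_e/λ_μ = 14.4

At fixed KE, p = √(2mKE) so λ = h/p ∝ 1/√m.
λ_e/λ_μ = √(m_μ/m_e) = √(1.884 × 10⁻²⁸/9.109 × 10⁻³¹) = √(206.8) = 14.4.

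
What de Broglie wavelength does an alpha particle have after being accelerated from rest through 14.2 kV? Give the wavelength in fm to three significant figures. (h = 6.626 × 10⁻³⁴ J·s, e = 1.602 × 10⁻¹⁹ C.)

KE = 2eV = 2 × 1.602 × 10⁻¹⁹ × 1.420 × 10⁴ = 4.550 × 10⁻¹⁵ J.
p = √(2mKE) = √(2 × 6.645 × 10⁻²⁷ × 4.550 × 10⁻¹⁵) = 7.776 × 10⁻²¹ kg·m/s.
λ = h/p = 6.626 × 10⁻³⁴ / 7.776 × 10⁻²¹ = 8.52 × 10⁻¹⁴ m = 85.2 fm.

λ = 85.2 fm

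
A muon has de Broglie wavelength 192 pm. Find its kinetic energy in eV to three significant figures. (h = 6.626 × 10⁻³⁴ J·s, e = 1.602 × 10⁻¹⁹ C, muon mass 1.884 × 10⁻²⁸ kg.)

KE = 0.197 eV

p = h/λ = 6.626 × 10⁻³⁴ / 1.920 × 10⁻¹⁰ = 3.451 × 10⁻²⁴ kg·m/s.
KE = p²/(2m) = (3.451 × 10⁻²⁴)² / (2 × 1.884 × 10⁻²⁸) = 3.161 × 10⁻²⁰ J = 0.197 eV.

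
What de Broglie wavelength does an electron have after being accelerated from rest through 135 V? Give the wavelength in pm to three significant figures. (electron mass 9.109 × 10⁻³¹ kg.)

λ = 106 pm

KE = eV = 1.602 × 10⁻¹⁹ × 135.0 = 2.163 × 10⁻¹⁷ J.
p = √(2mKE) = √(2 × 9.109 × 10⁻³¹ × 2.163 × 10⁻¹⁷) = 6.277 × 10⁻²⁴ kg·m/s.
λ = h/p = 6.626 × 10⁻³⁴ / 6.277 × 10⁻²⁴ = 1.06 × 10⁻¹⁰ m = 106 pm.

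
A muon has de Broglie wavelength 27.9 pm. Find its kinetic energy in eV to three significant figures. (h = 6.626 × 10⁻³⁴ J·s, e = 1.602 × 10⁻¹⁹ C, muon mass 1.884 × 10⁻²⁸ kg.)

p = h/λ = 6.626 × 10⁻³⁴ / 2.790 × 10⁻¹¹ = 2.375 × 10⁻²³ kg·m/s.
KE = p²/(2m) = (2.375 × 10⁻²³)² / (2 × 1.884 × 10⁻²⁸) = 1.497 × 10⁻¹⁸ J = 9.34 eV.

KE = 9.34 eV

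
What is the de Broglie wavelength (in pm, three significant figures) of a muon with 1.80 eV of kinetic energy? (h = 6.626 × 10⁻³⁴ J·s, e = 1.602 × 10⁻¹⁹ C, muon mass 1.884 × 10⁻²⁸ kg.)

λ = 63.6 pm

KE = 1.80 eV = 2.884 × 10⁻¹⁹ J.
p = √(2mKE) = √(2 × 1.884 × 10⁻²⁸ × 2.884 × 10⁻¹⁹) = 1.042 × 10⁻²³ kg·m/s.
λ = h/p = 6.626 × 10⁻³⁴ / 1.042 × 10⁻²³ = 6.36 × 10⁻¹¹ m = 63.6 pm.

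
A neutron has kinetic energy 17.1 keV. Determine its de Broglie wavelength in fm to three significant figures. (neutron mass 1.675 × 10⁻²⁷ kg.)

λ = 219 fm

KE = 17.1 keV = 2.739 × 10⁻¹⁵ J.
p = √(2mKE) = √(2 × 1.675 × 10⁻²⁷ × 2.739 × 10⁻¹⁵) = 3.029 × 10⁻²¹ kg·m/s.
λ = h/p = 6.626 × 10⁻³⁴ / 3.029 × 10⁻²¹ = 2.19 × 10⁻¹³ m = 219 fm.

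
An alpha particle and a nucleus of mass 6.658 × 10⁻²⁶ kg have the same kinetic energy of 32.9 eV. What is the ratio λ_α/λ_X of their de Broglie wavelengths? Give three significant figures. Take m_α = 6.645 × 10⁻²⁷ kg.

At fixed KE, p = √(2mKE) so λ = h/p ∝ 1/√m.
λ_α/λ_X = √(m_X/m_α) = √(6.658 × 10⁻²⁶/6.645 × 10⁻²⁷) = √(10.02) = 3.17.

λ_α/λ_X = 3.17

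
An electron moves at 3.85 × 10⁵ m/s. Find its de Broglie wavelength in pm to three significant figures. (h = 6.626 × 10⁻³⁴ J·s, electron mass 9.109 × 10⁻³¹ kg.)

λ = 1890 pm

p = mv = 9.109 × 10⁻³¹ × 3.85 × 10⁵ = 3.507 × 10⁻²⁵ kg·m/s.
λ = h/p = 6.626 × 10⁻³⁴ / 3.507 × 10⁻²⁵ = 1.89 × 10⁻⁹ m = 1890 pm.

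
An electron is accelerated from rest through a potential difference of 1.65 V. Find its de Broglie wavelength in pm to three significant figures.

λ = 955 pm

KE = eV = 1.602 × 10⁻¹⁹ × 1.650 = 2.643 × 10⁻¹⁹ J.
p = √(2mKE) = √(2 × 9.109 × 10⁻³¹ × 2.643 × 10⁻¹⁹) = 6.939 × 10⁻²⁵ kg·m/s.
λ = h/p = 6.626 × 10⁻³⁴ / 6.939 × 10⁻²⁵ = 9.55 × 10⁻¹⁰ m = 955 pm.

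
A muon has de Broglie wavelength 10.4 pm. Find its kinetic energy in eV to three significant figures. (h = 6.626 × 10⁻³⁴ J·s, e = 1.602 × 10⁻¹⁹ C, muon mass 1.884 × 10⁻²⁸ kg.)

p = h/λ = 6.626 × 10⁻³⁴ / 1.040 × 10⁻¹¹ = 6.371 × 10⁻²³ kg·m/s.
KE = p²/(2m) = (6.371 × 10⁻²³)² / (2 × 1.884 × 10⁻²⁸) = 1.077 × 10⁻¹⁷ J = 67.2 eV.

KE = 67.2 eV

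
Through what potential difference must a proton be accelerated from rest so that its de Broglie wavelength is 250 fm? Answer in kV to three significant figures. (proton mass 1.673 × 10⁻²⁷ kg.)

V = 13.1 kV

p = h/λ = 6.626 × 10⁻³⁴ / 2.500 × 10⁻¹³ = 2.650 × 10⁻²¹ kg·m/s.
KE = p²/(2m) = 2.099 × 10⁻¹⁵ J.
V = KE/e = 2.099 × 10⁻¹⁵ / (1.602 × 10⁻¹⁹) = 13.1 kV.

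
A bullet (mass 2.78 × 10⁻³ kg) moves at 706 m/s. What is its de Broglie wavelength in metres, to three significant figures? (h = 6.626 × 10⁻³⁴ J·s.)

p = mv = 2.78 × 10⁻³ × 706 = 1.963 kg·m/s.
λ = h/p = 6.626 × 10⁻³⁴ / 1.963 = 3.38 × 10⁻³⁴ m.

λ = 3.38 × 10⁻³⁴ m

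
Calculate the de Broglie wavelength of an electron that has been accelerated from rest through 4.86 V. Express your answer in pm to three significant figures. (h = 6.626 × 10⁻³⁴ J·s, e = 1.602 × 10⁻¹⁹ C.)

λ = 556 pm

KE = eV = 1.602 × 10⁻¹⁹ × 4.860 = 7.786 × 10⁻¹⁹ J.
p = √(2mKE) = √(2 × 9.109 × 10⁻³¹ × 7.786 × 10⁻¹⁹) = 1.191 × 10⁻²⁴ kg·m/s.
λ = h/p = 6.626 × 10⁻³⁴ / 1.191 × 10⁻²⁴ = 5.56 × 10⁻¹⁰ m = 556 pm.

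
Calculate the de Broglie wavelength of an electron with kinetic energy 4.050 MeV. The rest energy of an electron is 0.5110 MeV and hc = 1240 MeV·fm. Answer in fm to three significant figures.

λ = 274 fm

Total energy E = KE + m₀c² = 4.050 + 0.5110 = 4.5610 MeV.
(pc)² = E² − (m₀c²)² = (4.5610)² − (0.5110)² = 20.54 MeV², so pc = 4.532 MeV.
λ = hc/(pc) = 1240 MeV·fm / 4.532 MeV = 274 fm.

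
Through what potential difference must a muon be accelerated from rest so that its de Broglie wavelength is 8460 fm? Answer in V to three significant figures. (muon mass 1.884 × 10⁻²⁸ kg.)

V = 102 V

p = h/λ = 6.626 × 10⁻³⁴ / 8.460 × 10⁻¹² = 7.832 × 10⁻²³ kg·m/s.
KE = p²/(2m) = 1.628 × 10⁻¹⁷ J.
V = KE/e = 1.628 × 10⁻¹⁷ / (1.602 × 10⁻¹⁹) = 102 V.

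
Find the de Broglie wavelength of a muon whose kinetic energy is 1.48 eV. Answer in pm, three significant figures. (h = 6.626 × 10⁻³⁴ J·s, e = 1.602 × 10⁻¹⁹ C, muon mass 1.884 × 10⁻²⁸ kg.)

KE = 1.48 eV = 2.371 × 10⁻¹⁹ J.
p = √(2mKE) = √(2 × 1.884 × 10⁻²⁸ × 2.371 × 10⁻¹⁹) = 9.452 × 10⁻²⁴ kg·m/s.
λ = h/p = 6.626 × 10⁻³⁴ / 9.452 × 10⁻²⁴ = 7.01 × 10⁻¹¹ m = 70.1 pm.

λ = 70.1 pm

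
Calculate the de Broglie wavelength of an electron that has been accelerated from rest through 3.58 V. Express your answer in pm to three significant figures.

KE = eV = 1.602 × 10⁻¹⁹ × 3.580 = 5.735 × 10⁻¹⁹ J.
p = √(2mKE) = √(2 × 9.109 × 10⁻³¹ × 5.735 × 10⁻¹⁹) = 1.022 × 10⁻²⁴ kg·m/s.
λ = h/p = 6.626 × 10⁻³⁴ / 1.022 × 10⁻²⁴ = 6.48 × 10⁻¹⁰ m = 648 pm.

λ = 648 pm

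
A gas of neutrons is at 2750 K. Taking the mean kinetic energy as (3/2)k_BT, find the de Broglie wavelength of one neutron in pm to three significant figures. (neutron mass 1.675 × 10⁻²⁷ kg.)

KE = (3/2)k_BT = 1.5 × 1.381 × 10⁻²³ × 2750 = 5.697 × 10⁻²⁰ J.
p = √(2mKE) = √(2 × 1.675 × 10⁻²⁷ × 5.697 × 10⁻²⁰) = 1.381 × 10⁻²³ kg·m/s.
λ = h/p = 4.80 × 10⁻¹¹ m = 48.0 pm.

λ = 48.0 pm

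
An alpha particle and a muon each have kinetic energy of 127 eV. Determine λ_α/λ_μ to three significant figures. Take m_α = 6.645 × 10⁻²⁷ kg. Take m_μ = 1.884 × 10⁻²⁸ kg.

At fixed KE, p = √(2mKE) so λ = h/p ∝ 1/√m.
λ_α/λ_μ = √(m_μ/m_α) = √(1.884 × 10⁻²⁸/6.645 × 10⁻²⁷) = √(0.02835) = 0.168.

λ_α/λ_μ = 0.168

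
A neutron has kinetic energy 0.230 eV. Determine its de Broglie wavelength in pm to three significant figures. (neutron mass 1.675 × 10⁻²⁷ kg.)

KE = 0.230 eV = 3.685 × 10⁻²⁰ J.
p = √(2mKE) = √(2 × 1.675 × 10⁻²⁷ × 3.685 × 10⁻²⁰) = 1.111 × 10⁻²³ kg·m/s.
λ = h/p = 6.626 × 10⁻³⁴ / 1.111 × 10⁻²³ = 5.96 × 10⁻¹¹ m = 59.6 pm.

λ = 59.6 pm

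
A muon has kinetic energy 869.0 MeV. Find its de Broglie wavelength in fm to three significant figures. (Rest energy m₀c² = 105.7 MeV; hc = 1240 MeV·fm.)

Total energy E = KE + m₀c² = 869.0 + 105.7 = 974.7 MeV.
(pc)² = E² − (m₀c²)² = (974.7)² − (105.7)² = 9.389 × 10⁵ MeV², so pc = 969.0 MeV.
λ = hc/(pc) = 1240 MeV·fm / 969.0 MeV = 1.28 fm.

λ = 1.28 fm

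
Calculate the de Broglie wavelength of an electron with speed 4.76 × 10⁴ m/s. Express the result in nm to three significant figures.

λ = 15.3 nm

p = mv = 9.109 × 10⁻³¹ × 4.76 × 10⁴ = 4.336 × 10⁻²⁶ kg·m/s.
λ = h/p = 6.626 × 10⁻³⁴ / 4.336 × 10⁻²⁶ = 1.53 × 10⁻⁸ m = 15.3 nm.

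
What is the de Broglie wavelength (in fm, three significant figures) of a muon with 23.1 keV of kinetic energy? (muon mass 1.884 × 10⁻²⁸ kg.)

λ = 561 fm

KE = 23.1 keV = 3.701 × 10⁻¹⁵ J.
p = √(2mKE) = √(2 × 1.884 × 10⁻²⁸ × 3.701 × 10⁻¹⁵) = 1.181 × 10⁻²¹ kg·m/s.
λ = h/p = 6.626 × 10⁻³⁴ / 1.181 × 10⁻²¹ = 5.61 × 10⁻¹³ m = 561 fm.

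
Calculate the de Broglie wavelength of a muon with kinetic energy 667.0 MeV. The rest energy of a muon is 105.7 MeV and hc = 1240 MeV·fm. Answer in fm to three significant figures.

Total energy E = KE + m₀c² = 667.0 + 105.7 = 772.7 MeV.
(pc)² = E² − (m₀c²)² = (772.7)² − (105.7)² = 5.859 × 10⁵ MeV², so pc = 765.4 MeV.
λ = hc/(pc) = 1240 MeV·fm / 765.4 MeV = 1.62 fm.

λ = 1.62 fm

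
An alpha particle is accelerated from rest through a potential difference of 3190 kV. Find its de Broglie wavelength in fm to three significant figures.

λ = 5.69 fm

KE = 2eV = 2 × 1.602 × 10⁻¹⁹ × 3.190 × 10⁶ = 1.022 × 10⁻¹² J.
p = √(2mKE) = √(2 × 6.645 × 10⁻²⁷ × 1.022 × 10⁻¹²) = 1.165 × 10⁻¹⁹ kg·m/s.
λ = h/p = 6.626 × 10⁻³⁴ / 1.165 × 10⁻¹⁹ = 5.69 × 10⁻¹⁵ m = 5.69 fm.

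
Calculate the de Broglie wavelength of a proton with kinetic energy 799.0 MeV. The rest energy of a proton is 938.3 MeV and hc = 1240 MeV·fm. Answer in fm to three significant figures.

λ = 0.848 fm

Total energy E = KE + m₀c² = 799.0 + 938.3 = 1737.3 MeV.
(pc)² = E² − (m₀c²)² = (1737.3)² − (938.3)² = 2.138 × 10⁶ MeV², so pc = 1462 MeV.
λ = hc/(pc) = 1240 MeV·fm / 1462 MeV = 0.848 fm.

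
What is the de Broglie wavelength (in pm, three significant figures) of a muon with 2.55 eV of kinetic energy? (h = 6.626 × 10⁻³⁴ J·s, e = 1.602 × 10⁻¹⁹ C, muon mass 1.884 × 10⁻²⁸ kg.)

KE = 2.55 eV = 4.085 × 10⁻¹⁹ J.
p = √(2mKE) = √(2 × 1.884 × 10⁻²⁸ × 4.085 × 10⁻¹⁹) = 1.241 × 10⁻²³ kg·m/s.
λ = h/p = 6.626 × 10⁻³⁴ / 1.241 × 10⁻²³ = 5.34 × 10⁻¹¹ m = 53.4 pm.

λ = 53.4 pm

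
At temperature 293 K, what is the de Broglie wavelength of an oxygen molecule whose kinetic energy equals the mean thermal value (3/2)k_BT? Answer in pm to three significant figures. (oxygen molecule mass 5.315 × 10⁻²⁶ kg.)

KE = (3/2)k_BT = 1.5 × 1.381 × 10⁻²³ × 293 = 6.069 × 10⁻²¹ J.
p = √(2mKE) = √(2 × 5.315 × 10⁻²⁶ × 6.069 × 10⁻²¹) = 2.540 × 10⁻²³ kg·m/s.
λ = h/p = 2.61 × 10⁻¹¹ m = 26.1 pm.

λ = 26.1 pm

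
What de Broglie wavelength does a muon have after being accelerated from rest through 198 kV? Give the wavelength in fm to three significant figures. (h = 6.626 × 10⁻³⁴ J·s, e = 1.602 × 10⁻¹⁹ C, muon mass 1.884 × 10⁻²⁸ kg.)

KE = eV = 1.602 × 10⁻¹⁹ × 1.980 × 10⁵ = 3.172 × 10⁻¹⁴ J.
p = √(2mKE) = √(2 × 1.884 × 10⁻²⁸ × 3.172 × 10⁻¹⁴) = 3.457 × 10⁻²¹ kg·m/s.
λ = h/p = 6.626 × 10⁻³⁴ / 3.457 × 10⁻²¹ = 1.92 × 10⁻¹³ m = 192 fm.

λ = 192 fm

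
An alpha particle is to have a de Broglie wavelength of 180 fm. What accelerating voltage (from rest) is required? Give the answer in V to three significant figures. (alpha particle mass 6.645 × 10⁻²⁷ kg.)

V = 3180 V

p = h/λ = 6.626 × 10⁻³⁴ / 1.800 × 10⁻¹³ = 3.681 × 10⁻²¹ kg·m/s.
KE = p²/(2m) = 1.020 × 10⁻¹⁵ J.
V = KE/2e = 1.020 × 10⁻¹⁵ / (2 × 1.602 × 10⁻¹⁹) = 3180 V.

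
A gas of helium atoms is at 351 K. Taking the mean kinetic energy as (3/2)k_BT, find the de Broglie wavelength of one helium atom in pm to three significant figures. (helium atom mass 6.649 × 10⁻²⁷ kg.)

KE = (3/2)k_BT = 1.5 × 1.381 × 10⁻²³ × 351 = 7.271 × 10⁻²¹ J.
p = √(2mKE) = √(2 × 6.649 × 10⁻²⁷ × 7.271 × 10⁻²¹) = 9.833 × 10⁻²⁴ kg·m/s.
λ = h/p = 6.74 × 10⁻¹¹ m = 67.4 pm.

λ = 67.4 pm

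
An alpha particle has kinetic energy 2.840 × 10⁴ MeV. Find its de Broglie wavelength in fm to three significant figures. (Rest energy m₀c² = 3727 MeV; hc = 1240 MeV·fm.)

Total energy E = KE + m₀c² = 2.840 × 10⁴ + 3727 = 32127 MeV.
(pc)² = E² − (m₀c²)² = (32127)² − (3727)² = 1.018 × 10⁹ MeV², so pc = 3.191 × 10⁴ MeV.
λ = hc/(pc) = 1240 MeV·fm / 3.191 × 10⁴ MeV = 0.0389 fm.

λ = 0.0389 fm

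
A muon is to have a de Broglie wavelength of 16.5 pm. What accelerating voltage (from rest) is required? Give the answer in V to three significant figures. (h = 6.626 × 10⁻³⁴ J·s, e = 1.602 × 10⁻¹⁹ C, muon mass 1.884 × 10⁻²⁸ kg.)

p = h/λ = 6.626 × 10⁻³⁴ / 1.650 × 10⁻¹¹ = 4.016 × 10⁻²³ kg·m/s.
KE = p²/(2m) = 4.280 × 10⁻¹⁸ J.
V = KE/e = 4.280 × 10⁻¹⁸ / (1.602 × 10⁻¹⁹) = 26.7 V.

V = 26.7 V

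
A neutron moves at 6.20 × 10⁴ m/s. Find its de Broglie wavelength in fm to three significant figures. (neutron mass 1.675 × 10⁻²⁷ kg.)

λ = 6380 fm

p = mv = 1.675 × 10⁻²⁷ × 6.20 × 10⁴ = 1.038 × 10⁻²² kg·m/s.
λ = h/p = 6.626 × 10⁻³⁴ / 1.038 × 10⁻²² = 6.38 × 10⁻¹² m = 6380 fm.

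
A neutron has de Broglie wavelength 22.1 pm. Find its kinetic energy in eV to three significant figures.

p = h/λ = 6.626 × 10⁻³⁴ / 2.210 × 10⁻¹¹ = 2.998 × 10⁻²³ kg·m/s.
KE = p²/(2m) = (2.998 × 10⁻²³)² / (2 × 1.675 × 10⁻²⁷) = 2.683 × 10⁻¹⁹ J = 1.67 eV.

KE = 1.67 eV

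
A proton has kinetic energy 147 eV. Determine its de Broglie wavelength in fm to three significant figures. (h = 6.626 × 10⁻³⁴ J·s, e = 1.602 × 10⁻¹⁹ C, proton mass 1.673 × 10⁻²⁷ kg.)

KE = 147 eV = 2.355 × 10⁻¹⁷ J.
p = √(2mKE) = √(2 × 1.673 × 10⁻²⁷ × 2.355 × 10⁻¹⁷) = 2.807 × 10⁻²² kg·m/s.
λ = h/p = 6.626 × 10⁻³⁴ / 2.807 × 10⁻²² = 2.36 × 10⁻¹² m = 2360 fm.

λ = 2360 fm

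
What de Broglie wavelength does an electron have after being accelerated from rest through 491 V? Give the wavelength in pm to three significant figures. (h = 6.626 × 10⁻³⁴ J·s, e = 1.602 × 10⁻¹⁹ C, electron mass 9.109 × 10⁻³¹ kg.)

λ = 55.4 pm

KE = eV = 1.602 × 10⁻¹⁹ × 491.0 = 7.866 × 10⁻¹⁷ J.
p = √(2mKE) = √(2 × 9.109 × 10⁻³¹ × 7.866 × 10⁻¹⁷) = 1.197 × 10⁻²³ kg·m/s.
λ = h/p = 6.626 × 10⁻³⁴ / 1.197 × 10⁻²³ = 5.54 × 10⁻¹¹ m = 55.4 pm.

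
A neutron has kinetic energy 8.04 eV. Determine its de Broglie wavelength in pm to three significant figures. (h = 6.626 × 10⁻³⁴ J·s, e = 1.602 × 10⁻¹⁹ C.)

λ = 10.1 pm

KE = 8.04 eV = 1.288 × 10⁻¹⁸ J.
p = √(2mKE) = √(2 × 1.675 × 10⁻²⁷ × 1.288 × 10⁻¹⁸) = 6.569 × 10⁻²³ kg·m/s.
λ = h/p = 6.626 × 10⁻³⁴ / 6.569 × 10⁻²³ = 1.01 × 10⁻¹¹ m = 10.1 pm.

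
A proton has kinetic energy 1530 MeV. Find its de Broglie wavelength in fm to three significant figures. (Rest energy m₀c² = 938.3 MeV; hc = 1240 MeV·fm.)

Total energy E = KE + m₀c² = 1530 + 938.3 = 2468.3 MeV.
(pc)² = E² − (m₀c²)² = (2468.3)² − (938.3)² = 5.212 × 10⁶ MeV², so pc = 2283 MeV.
λ = hc/(pc) = 1240 MeV·fm / 2283 MeV = 0.543 fm.

λ = 0.543 fm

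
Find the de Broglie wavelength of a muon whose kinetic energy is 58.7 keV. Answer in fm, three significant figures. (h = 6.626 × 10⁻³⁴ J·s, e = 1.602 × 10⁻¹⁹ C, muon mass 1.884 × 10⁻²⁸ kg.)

λ = 352 fm

KE = 58.7 keV = 9.404 × 10⁻¹⁵ J.
p = √(2mKE) = √(2 × 1.884 × 10⁻²⁸ × 9.404 × 10⁻¹⁵) = 1.882 × 10⁻²¹ kg·m/s.
λ = h/p = 6.626 × 10⁻³⁴ / 1.882 × 10⁻²¹ = 3.52 × 10⁻¹³ m = 352 fm.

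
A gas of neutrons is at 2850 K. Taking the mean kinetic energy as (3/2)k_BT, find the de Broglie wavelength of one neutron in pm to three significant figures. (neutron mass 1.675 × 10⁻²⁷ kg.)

KE = (3/2)k_BT = 1.5 × 1.381 × 10⁻²³ × 2850 = 5.904 × 10⁻²⁰ J.
p = √(2mKE) = √(2 × 1.675 × 10⁻²⁷ × 5.904 × 10⁻²⁰) = 1.406 × 10⁻²³ kg·m/s.
λ = h/p = 4.71 × 10⁻¹¹ m = 47.1 pm.

λ = 47.1 pm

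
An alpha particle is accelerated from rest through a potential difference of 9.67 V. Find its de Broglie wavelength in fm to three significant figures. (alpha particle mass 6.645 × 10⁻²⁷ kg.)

λ = 3270 fm

KE = 2eV = 2 × 1.602 × 10⁻¹⁹ × 9.670 = 3.098 × 10⁻¹⁸ J.
p = √(2mKE) = √(2 × 6.645 × 10⁻²⁷ × 3.098 × 10⁻¹⁸) = 2.029 × 10⁻²² kg·m/s.
λ = h/p = 6.626 × 10⁻³⁴ / 2.029 × 10⁻²² = 3.27 × 10⁻¹² m = 3270 fm.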